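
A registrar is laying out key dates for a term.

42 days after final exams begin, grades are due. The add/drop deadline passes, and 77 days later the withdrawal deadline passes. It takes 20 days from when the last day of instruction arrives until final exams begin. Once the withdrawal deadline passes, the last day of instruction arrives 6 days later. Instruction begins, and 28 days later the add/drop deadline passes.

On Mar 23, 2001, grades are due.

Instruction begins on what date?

Grades are due: Mar 23, 2001.
Final exams begin: Mar 23, 2001 − 42 days = Feb 9, 2001.
The last day of instruction arrives: Feb 9, 2001 − 20 days = Jan 20, 2001.
The withdrawal deadline passes: Jan 20, 2001 − 6 days = Jan 14, 2001.
The add/drop deadline passes: Jan 14, 2001 − 77 days = Oct 29, 2000.
Instruction begins: Oct 29, 2000 − 28 days = Oct 1, 2000.

Oct 1, 2000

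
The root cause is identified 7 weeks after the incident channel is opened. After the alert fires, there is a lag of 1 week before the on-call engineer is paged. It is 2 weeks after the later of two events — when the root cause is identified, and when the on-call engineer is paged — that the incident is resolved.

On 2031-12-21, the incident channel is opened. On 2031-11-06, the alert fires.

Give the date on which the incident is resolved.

2032-02-22

The incident channel is opened: Dec 21, 2031.
The root cause is identified: Dec 21, 2031 + 7 weeks = Feb 8, 2032.
The alert fires: Nov 6, 2031.
The on-call engineer is paged: Nov 6, 2031 + 1 week = Nov 13, 2031.
Both prerequisites met — the root cause is identified (Feb 8, 2032), the on-call engineer is paged (Nov 13, 2031); the later is Feb 8, 2032.
The incident is resolved: Feb 8, 2032 + 2 weeks = Feb 22, 2032.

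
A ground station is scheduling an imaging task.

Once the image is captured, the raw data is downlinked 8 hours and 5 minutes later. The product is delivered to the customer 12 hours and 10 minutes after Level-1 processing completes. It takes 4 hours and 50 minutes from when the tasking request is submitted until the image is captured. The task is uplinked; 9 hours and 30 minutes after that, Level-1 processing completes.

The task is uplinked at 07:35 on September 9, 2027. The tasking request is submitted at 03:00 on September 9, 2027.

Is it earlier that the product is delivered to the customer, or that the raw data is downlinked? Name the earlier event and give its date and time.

The task is uplinked: 07:35 Sep 9, 2027.
Level-1 processing completes: 07:35 Sep 9, 2027 + 9h30m = 17:05 Sep 9, 2027.
The product is delivered to the customer: 17:05 Sep 9, 2027 + 12h10m = 05:15 Sep 10, 2027.
The tasking request is submitted: 03:00 Sep 9, 2027.
The image is captured: 03:00 Sep 9, 2027 + 4h50m = 07:50 Sep 9, 2027.
The raw data is downlinked: 07:50 Sep 9, 2027 + 8h05m = 15:55 Sep 9, 2027.
Comparing: the product is delivered to the customer at 05:15 Sep 10, 2027 vs the raw data is downlinked at 15:55 Sep 9, 2027. Earlier: the raw data is downlinked.

The raw data is downlinked — 15:55 on September 9, 2027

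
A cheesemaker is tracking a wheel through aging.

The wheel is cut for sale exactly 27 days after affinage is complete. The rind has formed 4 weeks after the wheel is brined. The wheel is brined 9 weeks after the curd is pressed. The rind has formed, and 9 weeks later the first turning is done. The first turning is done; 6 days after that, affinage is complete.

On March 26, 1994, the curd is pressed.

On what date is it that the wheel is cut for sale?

The curd is pressed: Mar 26, 1994.
The wheel is brined: Mar 26, 1994 + 9 weeks = May 28, 1994.
The rind has formed: May 28, 1994 + 4 weeks = Jun 25, 1994.
The first turning is done: Jun 25, 1994 + 9 weeks = Aug 27, 1994.
Affinage is complete: Aug 27, 1994 + 6 days = Sep 2, 1994.
The wheel is cut for sale: Sep 2, 1994 + 27 days = Sep 29, 1994.

September 29, 1994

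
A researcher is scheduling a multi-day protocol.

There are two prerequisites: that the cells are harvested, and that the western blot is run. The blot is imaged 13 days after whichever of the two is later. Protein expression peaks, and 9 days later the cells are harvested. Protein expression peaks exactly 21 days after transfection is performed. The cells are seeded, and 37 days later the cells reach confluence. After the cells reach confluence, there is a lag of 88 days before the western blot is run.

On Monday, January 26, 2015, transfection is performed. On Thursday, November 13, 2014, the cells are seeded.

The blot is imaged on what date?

Tuesday, March 31, 2015

Transfection is performed: Jan 26, 2015.
Protein expression peaks: Jan 26, 2015 + 21 days = Feb 16, 2015.
The cells are harvested: Feb 16, 2015 + 9 days = Feb 25, 2015.
The cells are seeded: Nov 13, 2014.
The cells reach confluence: Nov 13, 2014 + 37 days = Dec 20, 2014.
The western blot is run: Dec 20, 2014 + 88 days = Mar 18, 2015.
Both prerequisites met — the cells are harvested (Feb 25, 2015), the western blot is run (Mar 18, 2015); the later is Mar 18, 2015.
The blot is imaged: Mar 18, 2015 + 13 days = Mar 31, 2015.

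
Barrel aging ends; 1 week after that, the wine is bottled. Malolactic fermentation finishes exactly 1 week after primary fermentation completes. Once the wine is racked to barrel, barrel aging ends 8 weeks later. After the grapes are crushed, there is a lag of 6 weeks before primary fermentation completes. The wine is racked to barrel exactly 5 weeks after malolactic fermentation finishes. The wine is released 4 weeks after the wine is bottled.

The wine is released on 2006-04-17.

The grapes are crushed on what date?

2005-10-24

The wine is released: Apr 17, 2006.
The wine is bottled: Apr 17, 2006 − 4 weeks = Mar 20, 2006.
Barrel aging ends: Mar 20, 2006 − 1 week = Mar 13, 2006.
The wine is racked to barrel: Mar 13, 2006 − 8 weeks = Jan 16, 2006.
Malolactic fermentation finishes: Jan 16, 2006 − 5 weeks = Dec 12, 2005.
Primary fermentation completes: Dec 12, 2005 − 1 week = Dec 5, 2005.
The grapes are crushed: Dec 5, 2005 − 6 weeks = Oct 24, 2005.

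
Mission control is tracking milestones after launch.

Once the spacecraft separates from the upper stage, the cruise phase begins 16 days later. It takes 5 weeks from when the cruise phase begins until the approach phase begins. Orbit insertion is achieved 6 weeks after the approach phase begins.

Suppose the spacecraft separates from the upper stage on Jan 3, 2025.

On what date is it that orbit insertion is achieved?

The spacecraft separates from the upper stage: Jan 3, 2025.
The cruise phase begins: Jan 3, 2025 + 16 days = Jan 19, 2025.
The approach phase begins: Jan 19, 2025 + 5 weeks = Feb 23, 2025.
Orbit insertion is achieved: Feb 23, 2025 + 6 weeks = Apr 6, 2025.

Apr 6, 2025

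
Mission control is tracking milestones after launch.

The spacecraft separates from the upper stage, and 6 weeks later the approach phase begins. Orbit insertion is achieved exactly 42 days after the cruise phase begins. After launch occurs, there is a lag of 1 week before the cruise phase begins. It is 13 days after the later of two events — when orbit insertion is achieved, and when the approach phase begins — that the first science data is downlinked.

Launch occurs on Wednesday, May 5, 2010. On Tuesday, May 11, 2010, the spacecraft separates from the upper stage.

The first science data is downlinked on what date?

Launch occurs: May 5, 2010.
The cruise phase begins: May 5, 2010 + 1 week = May 12, 2010.
Orbit insertion is achieved: May 12, 2010 + 42 days = Jun 23, 2010.
The spacecraft separates from the upper stage: May 11, 2010.
The approach phase begins: May 11, 2010 + 6 weeks = Jun 22, 2010.
Both prerequisites met — orbit insertion is achieved (Jun 23, 2010), the approach phase begins (Jun 22, 2010); the later is Jun 23, 2010.
The first science data is downlinked: Jun 23, 2010 + 13 days = Jul 6, 2010.

Tuesday, July 6, 2010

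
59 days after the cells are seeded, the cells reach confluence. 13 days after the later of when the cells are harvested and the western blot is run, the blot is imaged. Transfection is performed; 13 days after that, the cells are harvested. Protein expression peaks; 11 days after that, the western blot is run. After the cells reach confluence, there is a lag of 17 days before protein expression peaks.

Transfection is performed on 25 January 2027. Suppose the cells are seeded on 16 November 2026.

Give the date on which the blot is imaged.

24 February 2027

Transfection is performed: Jan 25, 2027.
The cells are harvested: Jan 25, 2027 + 13 days = Feb 7, 2027.
The cells are seeded: Nov 16, 2026.
The cells reach confluence: Nov 16, 2026 + 59 days = Jan 14, 2027.
Protein expression peaks: Jan 14, 2027 + 17 days = Jan 31, 2027.
The western blot is run: Jan 31, 2027 + 11 days = Feb 11, 2027.
Both prerequisites met — the cells are harvested (Feb 7, 2027), the western blot is run (Feb 11, 2027); the later is Feb 11, 2027.
The blot is imaged: Feb 11, 2027 + 13 days = Feb 24, 2027.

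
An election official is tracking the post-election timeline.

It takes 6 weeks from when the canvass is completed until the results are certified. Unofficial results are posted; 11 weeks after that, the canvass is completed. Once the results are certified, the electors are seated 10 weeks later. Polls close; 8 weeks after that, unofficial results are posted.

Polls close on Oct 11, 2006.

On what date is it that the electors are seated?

Polls close: Oct 11, 2006.
Unofficial results are posted: Oct 11, 2006 + 8 weeks = Dec 6, 2006.
The canvass is completed: Dec 6, 2006 + 11 weeks = Feb 21, 2007.
The results are certified: Feb 21, 2007 + 6 weeks = Apr 4, 2007.
The electors are seated: Apr 4, 2007 + 10 weeks = Jun 13, 2007.

Jun 13, 2007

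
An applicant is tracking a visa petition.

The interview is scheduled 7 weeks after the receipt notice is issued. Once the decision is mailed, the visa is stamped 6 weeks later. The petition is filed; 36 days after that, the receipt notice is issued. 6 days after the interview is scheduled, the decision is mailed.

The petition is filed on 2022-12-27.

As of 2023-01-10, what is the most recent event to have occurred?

The petition is filed

The petition is filed: Dec 27, 2022.
The receipt notice is issued: Dec 27, 2022 + 36 days = Feb 1, 2023.
The interview is scheduled: Feb 1, 2023 + 7 weeks = Mar 22, 2023.
The decision is mailed: Mar 22, 2023 + 6 days = Mar 28, 2023.
The visa is stamped: Mar 28, 2023 + 6 weeks = May 9, 2023.
Jan 10, 2023 falls between when the petition is filed (Dec 27, 2022) and when the receipt notice is issued (Feb 1, 2023).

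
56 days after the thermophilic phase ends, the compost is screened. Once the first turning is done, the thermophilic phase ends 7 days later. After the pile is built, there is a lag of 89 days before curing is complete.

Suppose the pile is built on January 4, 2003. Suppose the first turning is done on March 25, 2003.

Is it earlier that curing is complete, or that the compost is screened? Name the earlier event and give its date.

The pile is built: Jan 4, 2003.
Curing is complete: Jan 4, 2003 + 89 days = Apr 3, 2003.
The first turning is done: Mar 25, 2003.
The thermophilic phase ends: Mar 25, 2003 + 7 days = Apr 1, 2003.
The compost is screened: Apr 1, 2003 + 56 days = May 27, 2003.
Comparing: curing is complete on Apr 3, 2003 vs the compost is screened on May 27, 2003. Earlier: curing is complete.

Curing is complete — April 3, 2003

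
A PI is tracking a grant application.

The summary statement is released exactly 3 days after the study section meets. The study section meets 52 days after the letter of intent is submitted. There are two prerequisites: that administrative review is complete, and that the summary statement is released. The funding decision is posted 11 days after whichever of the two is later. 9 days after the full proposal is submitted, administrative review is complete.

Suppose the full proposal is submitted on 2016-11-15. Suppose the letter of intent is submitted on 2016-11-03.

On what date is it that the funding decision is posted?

The full proposal is submitted: Nov 15, 2016.
Administrative review is complete: Nov 15, 2016 + 9 days = Nov 24, 2016.
The letter of intent is submitted: Nov 3, 2016.
The study section meets: Nov 3, 2016 + 52 days = Dec 25, 2016.
The summary statement is released: Dec 25, 2016 + 3 days = Dec 28, 2016.
Both prerequisites met — administrative review is complete (Nov 24, 2016), the summary statement is released (Dec 28, 2016); the later is Dec 28, 2016.
The funding decision is posted: Dec 28, 2016 + 11 days = Jan 8, 2017.

2017-01-08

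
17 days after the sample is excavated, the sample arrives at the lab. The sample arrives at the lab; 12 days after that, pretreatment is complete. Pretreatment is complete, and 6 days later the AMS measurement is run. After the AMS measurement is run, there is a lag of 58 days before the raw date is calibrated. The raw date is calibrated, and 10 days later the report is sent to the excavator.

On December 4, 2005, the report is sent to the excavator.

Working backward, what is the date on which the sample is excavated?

August 23, 2005

The report is sent to the excavator: Dec 4, 2005.
The raw date is calibrated: Dec 4, 2005 − 10 days = Nov 24, 2005.
The AMS measurement is run: Nov 24, 2005 − 58 days = Sep 27, 2005.
Pretreatment is complete: Sep 27, 2005 − 6 days = Sep 21, 2005.
The sample arrives at the lab: Sep 21, 2005 − 12 days = Sep 9, 2005.
The sample is excavated: Sep 9, 2005 − 17 days = Aug 23, 2005.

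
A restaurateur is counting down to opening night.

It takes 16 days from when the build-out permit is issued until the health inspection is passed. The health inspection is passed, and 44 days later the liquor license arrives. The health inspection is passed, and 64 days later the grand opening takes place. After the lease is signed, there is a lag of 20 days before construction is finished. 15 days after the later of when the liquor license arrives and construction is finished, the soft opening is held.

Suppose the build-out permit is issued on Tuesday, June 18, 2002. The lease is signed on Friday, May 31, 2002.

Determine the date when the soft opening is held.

The build-out permit is issued: Jun 18, 2002.
The health inspection is passed: Jun 18, 2002 + 16 days = Jul 4, 2002.
The liquor license arrives: Jul 4, 2002 + 44 days = Aug 17, 2002.
The lease is signed: May 31, 2002.
Construction is finished: May 31, 2002 + 20 days = Jun 20, 2002.
Both prerequisites met — the liquor license arrives (Aug 17, 2002), construction is finished (Jun 20, 2002); the later is Aug 17, 2002.
The soft opening is held: Aug 17, 2002 + 15 days = Sep 1, 2002.

Sunday, September 1, 2002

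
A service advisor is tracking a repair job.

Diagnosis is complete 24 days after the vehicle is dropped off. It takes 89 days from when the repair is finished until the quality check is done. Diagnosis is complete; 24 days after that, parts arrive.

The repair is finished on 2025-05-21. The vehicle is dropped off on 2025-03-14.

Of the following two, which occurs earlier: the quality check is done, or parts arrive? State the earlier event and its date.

Parts arrive — 2025-05-01

The repair is finished: May 21, 2025.
The quality check is done: May 21, 2025 + 89 days = Aug 18, 2025.
The vehicle is dropped off: Mar 14, 2025.
Diagnosis is complete: Mar 14, 2025 + 24 days = Apr 7, 2025.
Parts arrive: Apr 7, 2025 + 24 days = May 1, 2025.
Comparing: the quality check is done on Aug 18, 2025 vs parts arrive on May 1, 2025. Earlier: parts arrive.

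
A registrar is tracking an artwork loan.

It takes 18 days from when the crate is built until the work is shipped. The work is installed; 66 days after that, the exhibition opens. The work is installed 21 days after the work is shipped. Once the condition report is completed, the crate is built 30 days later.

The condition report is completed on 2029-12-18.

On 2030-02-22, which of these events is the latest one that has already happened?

The condition report is completed: Dec 18, 2029.
The crate is built: Dec 18, 2029 + 30 days = Jan 17, 2030.
The work is shipped: Jan 17, 2030 + 18 days = Feb 4, 2030.
The work is installed: Feb 4, 2030 + 21 days = Feb 25, 2030.
The exhibition opens: Feb 25, 2030 + 66 days = May 2, 2030.
Feb 22, 2030 falls between when the work is shipped (Feb 4, 2030) and when the work is installed (Feb 25, 2030).

The work is shipped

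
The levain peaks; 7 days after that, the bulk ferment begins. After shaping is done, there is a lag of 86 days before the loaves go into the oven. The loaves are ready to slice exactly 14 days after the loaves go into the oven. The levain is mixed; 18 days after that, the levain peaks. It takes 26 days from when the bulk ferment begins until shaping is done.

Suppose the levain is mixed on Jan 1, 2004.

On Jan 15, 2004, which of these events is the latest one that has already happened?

The levain is mixed: Jan 1, 2004.
The levain peaks: Jan 1, 2004 + 18 days = Jan 19, 2004.
The bulk ferment begins: Jan 19, 2004 + 7 days = Jan 26, 2004.
Shaping is done: Jan 26, 2004 + 26 days = Feb 21, 2004.
The loaves go into the oven: Feb 21, 2004 + 86 days = May 17, 2004.
The loaves are ready to slice: May 17, 2004 + 14 days = May 31, 2004.
Jan 15, 2004 falls between when the levain is mixed (Jan 1, 2004) and when the levain peaks (Jan 19, 2004).

The levain is mixed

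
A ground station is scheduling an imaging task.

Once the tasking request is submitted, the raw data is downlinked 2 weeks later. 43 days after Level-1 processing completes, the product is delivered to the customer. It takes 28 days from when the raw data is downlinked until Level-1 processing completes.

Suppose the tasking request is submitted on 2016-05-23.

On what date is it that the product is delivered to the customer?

The tasking request is submitted: May 23, 2016.
The raw data is downlinked: May 23, 2016 + 2 weeks = Jun 6, 2016.
Level-1 processing completes: Jun 6, 2016 + 28 days = Jul 4, 2016.
The product is delivered to the customer: Jul 4, 2016 + 43 days = Aug 16, 2016.

2016-08-16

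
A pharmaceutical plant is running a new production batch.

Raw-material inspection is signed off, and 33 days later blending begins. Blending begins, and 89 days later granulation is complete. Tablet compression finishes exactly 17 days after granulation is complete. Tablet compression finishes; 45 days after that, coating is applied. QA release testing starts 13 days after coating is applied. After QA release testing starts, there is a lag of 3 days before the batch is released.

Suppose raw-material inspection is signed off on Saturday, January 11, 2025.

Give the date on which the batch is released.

Raw-material inspection is signed off: Jan 11, 2025.
Blending begins: Jan 11, 2025 + 33 days = Feb 13, 2025.
Granulation is complete: Feb 13, 2025 + 89 days = May 13, 2025.
Tablet compression finishes: May 13, 2025 + 17 days = May 30, 2025.
Coating is applied: May 30, 2025 + 45 days = Jul 14, 2025.
QA release testing starts: Jul 14, 2025 + 13 days = Jul 27, 2025.
The batch is released: Jul 27, 2025 + 3 days = Jul 30, 2025.

Wednesday, July 30, 2025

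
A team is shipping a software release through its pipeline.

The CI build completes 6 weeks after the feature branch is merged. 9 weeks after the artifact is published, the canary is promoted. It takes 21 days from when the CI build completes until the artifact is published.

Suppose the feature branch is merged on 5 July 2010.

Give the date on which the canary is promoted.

The feature branch is merged: Jul 5, 2010.
The CI build completes: Jul 5, 2010 + 6 weeks = Aug 16, 2010.
The artifact is published: Aug 16, 2010 + 21 days = Sep 6, 2010.
The canary is promoted: Sep 6, 2010 + 9 weeks = Nov 8, 2010.

8 November 2010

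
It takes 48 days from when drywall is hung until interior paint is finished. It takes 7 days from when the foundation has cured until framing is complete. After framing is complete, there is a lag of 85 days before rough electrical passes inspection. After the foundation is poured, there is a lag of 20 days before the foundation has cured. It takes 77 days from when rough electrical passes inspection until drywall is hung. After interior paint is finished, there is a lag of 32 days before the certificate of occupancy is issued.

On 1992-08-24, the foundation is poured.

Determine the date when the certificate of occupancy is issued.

1993-05-20

The foundation is poured: Aug 24, 1992.
The foundation has cured: Aug 24, 1992 + 20 days = Sep 13, 1992.
Framing is complete: Sep 13, 1992 + 7 days = Sep 20, 1992.
Rough electrical passes inspection: Sep 20, 1992 + 85 days = Dec 14, 1992.
Drywall is hung: Dec 14, 1992 + 77 days = Mar 1, 1993.
Interior paint is finished: Mar 1, 1993 + 48 days = Apr 18, 1993.
The certificate of occupancy is issued: Apr 18, 1993 + 32 days = May 20, 1993.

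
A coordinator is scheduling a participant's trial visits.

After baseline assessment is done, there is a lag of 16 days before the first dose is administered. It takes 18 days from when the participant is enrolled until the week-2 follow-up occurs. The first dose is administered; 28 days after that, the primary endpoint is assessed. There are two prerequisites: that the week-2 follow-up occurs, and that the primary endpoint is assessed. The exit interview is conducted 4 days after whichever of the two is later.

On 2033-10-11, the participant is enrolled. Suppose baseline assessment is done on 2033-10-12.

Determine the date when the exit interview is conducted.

The participant is enrolled: Oct 11, 2033.
The week-2 follow-up occurs: Oct 11, 2033 + 18 days = Oct 29, 2033.
Baseline assessment is done: Oct 12, 2033.
The first dose is administered: Oct 12, 2033 + 16 days = Oct 28, 2033.
The primary endpoint is assessed: Oct 28, 2033 + 28 days = Nov 25, 2033.
Both prerequisites met — the week-2 follow-up occurs (Oct 29, 2033), the primary endpoint is assessed (Nov 25, 2033); the later is Nov 25, 2033.
The exit interview is conducted: Nov 25, 2033 + 4 days = Nov 29, 2033.

2033-11-29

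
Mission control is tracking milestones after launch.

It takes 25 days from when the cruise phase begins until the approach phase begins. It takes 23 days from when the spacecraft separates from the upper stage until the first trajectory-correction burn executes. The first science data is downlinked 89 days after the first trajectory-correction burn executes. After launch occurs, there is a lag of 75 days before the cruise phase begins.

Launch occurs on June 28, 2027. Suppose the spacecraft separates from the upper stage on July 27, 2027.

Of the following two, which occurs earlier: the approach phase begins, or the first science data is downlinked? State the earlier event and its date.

The approach phase begins — October 6, 2027

Launch occurs: Jun 28, 2027.
The cruise phase begins: Jun 28, 2027 + 75 days = Sep 11, 2027.
The approach phase begins: Sep 11, 2027 + 25 days = Oct 6, 2027.
The spacecraft separates from the upper stage: Jul 27, 2027.
The first trajectory-correction burn executes: Jul 27, 2027 + 23 days = Aug 19, 2027.
The first science data is downlinked: Aug 19, 2027 + 89 days = Nov 16, 2027.
Comparing: the approach phase begins on Oct 6, 2027 vs the first science data is downlinked on Nov 16, 2027. Earlier: the approach phase begins.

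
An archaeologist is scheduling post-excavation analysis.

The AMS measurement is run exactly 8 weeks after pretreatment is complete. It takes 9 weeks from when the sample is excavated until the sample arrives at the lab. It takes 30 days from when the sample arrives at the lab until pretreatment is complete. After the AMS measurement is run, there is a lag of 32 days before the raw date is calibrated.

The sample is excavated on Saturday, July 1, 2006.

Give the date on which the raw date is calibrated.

Friday, December 29, 2006

The sample is excavated: Jul 1, 2006.
The sample arrives at the lab: Jul 1, 2006 + 9 weeks = Sep 2, 2006.
Pretreatment is complete: Sep 2, 2006 + 30 days = Oct 2, 2006.
The AMS measurement is run: Oct 2, 2006 + 8 weeks = Nov 27, 2006.
The raw date is calibrated: Nov 27, 2006 + 32 days = Dec 29, 2006.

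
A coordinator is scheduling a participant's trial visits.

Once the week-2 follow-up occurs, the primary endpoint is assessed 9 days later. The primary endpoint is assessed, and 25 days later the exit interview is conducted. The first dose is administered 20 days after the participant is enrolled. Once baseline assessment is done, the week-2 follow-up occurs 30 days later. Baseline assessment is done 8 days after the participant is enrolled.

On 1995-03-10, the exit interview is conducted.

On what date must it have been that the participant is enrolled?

The exit interview is conducted: Mar 10, 1995.
The primary endpoint is assessed: Mar 10, 1995 − 25 days = Feb 13, 1995.
The week-2 follow-up occurs: Feb 13, 1995 − 9 days = Feb 4, 1995.
Baseline assessment is done: Feb 4, 1995 − 30 days = Jan 5, 1995.
The participant is enrolled: Jan 5, 1995 − 8 days = Dec 28, 1994.

1994-12-28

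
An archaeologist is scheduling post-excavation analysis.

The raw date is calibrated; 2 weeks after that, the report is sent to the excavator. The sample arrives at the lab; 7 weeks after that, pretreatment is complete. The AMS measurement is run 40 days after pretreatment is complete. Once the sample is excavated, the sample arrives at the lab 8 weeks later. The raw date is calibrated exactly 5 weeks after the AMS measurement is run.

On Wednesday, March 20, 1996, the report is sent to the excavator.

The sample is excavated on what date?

Friday, September 8, 1995

The report is sent to the excavator: Mar 20, 1996.
The raw date is calibrated: Mar 20, 1996 − 2 weeks = Mar 6, 1996.
The AMS measurement is run: Mar 6, 1996 − 5 weeks = Jan 31, 1996.
Pretreatment is complete: Jan 31, 1996 − 40 days = Dec 22, 1995.
The sample arrives at the lab: Dec 22, 1995 − 7 weeks = Nov 3, 1995.
The sample is excavated: Nov 3, 1995 − 8 weeks = Sep 8, 1995.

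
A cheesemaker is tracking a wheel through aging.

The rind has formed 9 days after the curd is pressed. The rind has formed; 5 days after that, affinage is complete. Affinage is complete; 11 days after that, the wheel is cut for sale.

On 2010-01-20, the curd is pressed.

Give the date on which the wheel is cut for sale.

The curd is pressed: Jan 20, 2010.
The rind has formed: Jan 20, 2010 + 9 days = Jan 29, 2010.
Affinage is complete: Jan 29, 2010 + 5 days = Feb 3, 2010.
The wheel is cut for sale: Feb 3, 2010 + 11 days = Feb 14, 2010.

2010-02-14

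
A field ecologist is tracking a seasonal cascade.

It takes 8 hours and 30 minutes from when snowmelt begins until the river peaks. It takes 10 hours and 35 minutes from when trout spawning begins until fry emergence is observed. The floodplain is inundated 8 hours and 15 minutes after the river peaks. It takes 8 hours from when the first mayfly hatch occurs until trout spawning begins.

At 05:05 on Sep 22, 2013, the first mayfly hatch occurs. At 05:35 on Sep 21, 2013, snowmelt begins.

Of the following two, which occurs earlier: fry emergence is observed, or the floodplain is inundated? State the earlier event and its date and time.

The floodplain is inundated — 22:20 on Sep 21, 2013

The first mayfly hatch occurs: 05:05 Sep 22, 2013.
Trout spawning begins: 05:05 Sep 22, 2013 + 8h = 13:05 Sep 22, 2013.
Fry emergence is observed: 13:05 Sep 22, 2013 + 10h35m = 23:40 Sep 22, 2013.
Snowmelt begins: 05:35 Sep 21, 2013.
The river peaks: 05:35 Sep 21, 2013 + 8h30m = 14:05 Sep 21, 2013.
The floodplain is inundated: 14:05 Sep 21, 2013 + 8h15m = 22:20 Sep 21, 2013.
Comparing: fry emergence is observed at 23:40 Sep 22, 2013 vs the floodplain is inundated at 22:20 Sep 21, 2013. Earlier: the floodplain is inundated.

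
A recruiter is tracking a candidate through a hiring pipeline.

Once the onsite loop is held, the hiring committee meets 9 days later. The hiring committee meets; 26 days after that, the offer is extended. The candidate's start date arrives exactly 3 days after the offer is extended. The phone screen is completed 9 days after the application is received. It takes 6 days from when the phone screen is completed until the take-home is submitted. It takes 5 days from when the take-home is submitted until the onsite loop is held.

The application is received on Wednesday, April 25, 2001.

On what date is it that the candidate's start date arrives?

Friday, June 22, 2001

The application is received: Apr 25, 2001.
The phone screen is completed: Apr 25, 2001 + 9 days = May 4, 2001.
The take-home is submitted: May 4, 2001 + 6 days = May 10, 2001.
The onsite loop is held: May 10, 2001 + 5 days = May 15, 2001.
The hiring committee meets: May 15, 2001 + 9 days = May 24, 2001.
The offer is extended: May 24, 2001 + 26 days = Jun 19, 2001.
The candidate's start date arrives: Jun 19, 2001 + 3 days = Jun 22, 2001.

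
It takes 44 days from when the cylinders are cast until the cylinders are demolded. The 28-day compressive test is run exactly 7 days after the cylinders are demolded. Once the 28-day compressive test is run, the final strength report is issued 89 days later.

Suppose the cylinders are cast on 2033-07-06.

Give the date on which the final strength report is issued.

The cylinders are cast: Jul 6, 2033.
The cylinders are demolded: Jul 6, 2033 + 44 days = Aug 19, 2033.
The 28-day compressive test is run: Aug 19, 2033 + 7 days = Aug 26, 2033.
The final strength report is issued: Aug 26, 2033 + 89 days = Nov 23, 2033.

2033-11-23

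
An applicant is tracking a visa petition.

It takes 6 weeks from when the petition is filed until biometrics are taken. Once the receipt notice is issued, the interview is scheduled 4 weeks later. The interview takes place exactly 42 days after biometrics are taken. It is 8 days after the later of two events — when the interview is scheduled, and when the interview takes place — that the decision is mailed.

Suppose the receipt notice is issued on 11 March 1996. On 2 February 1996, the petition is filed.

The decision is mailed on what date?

4 May 1996

The receipt notice is issued: Mar 11, 1996.
The interview is scheduled: Mar 11, 1996 + 4 weeks = Apr 8, 1996.
The petition is filed: Feb 2, 1996.
Biometrics are taken: Feb 2, 1996 + 6 weeks = Mar 15, 1996.
The interview takes place: Mar 15, 1996 + 42 days = Apr 26, 1996.
Both prerequisites met — the interview is scheduled (Apr 8, 1996), the interview takes place (Apr 26, 1996); the later is Apr 26, 1996.
The decision is mailed: Apr 26, 1996 + 8 days = May 4, 1996.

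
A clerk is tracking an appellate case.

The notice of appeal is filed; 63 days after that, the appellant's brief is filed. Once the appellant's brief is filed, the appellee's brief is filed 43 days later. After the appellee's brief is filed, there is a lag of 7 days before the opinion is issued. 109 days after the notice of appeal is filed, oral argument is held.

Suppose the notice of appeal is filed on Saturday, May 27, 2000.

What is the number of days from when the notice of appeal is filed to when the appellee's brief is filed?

Causal path: the notice of appeal is filed → the appellant's brief is filed → the appellee's brief is filed.
Total delay along the path: 63 + 43 = 106 days.

106 days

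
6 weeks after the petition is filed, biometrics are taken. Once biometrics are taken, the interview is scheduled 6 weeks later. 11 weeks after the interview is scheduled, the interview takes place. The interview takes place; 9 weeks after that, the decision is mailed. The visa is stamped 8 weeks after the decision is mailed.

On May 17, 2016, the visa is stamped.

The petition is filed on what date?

The visa is stamped: May 17, 2016.
The decision is mailed: May 17, 2016 − 8 weeks = Mar 22, 2016.
The interview takes place: Mar 22, 2016 − 9 weeks = Jan 19, 2016.
The interview is scheduled: Jan 19, 2016 − 11 weeks = Nov 3, 2015.
Biometrics are taken: Nov 3, 2015 − 6 weeks = Sep 22, 2015.
The petition is filed: Sep 22, 2015 − 6 weeks = Aug 11, 2015.

August 11, 2015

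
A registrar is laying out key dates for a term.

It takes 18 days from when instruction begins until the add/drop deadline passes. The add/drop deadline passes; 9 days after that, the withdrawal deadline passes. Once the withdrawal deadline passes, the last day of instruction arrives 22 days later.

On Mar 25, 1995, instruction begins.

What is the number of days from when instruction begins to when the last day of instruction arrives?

49 days

Causal path: instruction begins → the add/drop deadline passes → the withdrawal deadline passes → the last day of instruction arrives.
Total delay along the path: 18 + 9 + 22 = 49 days.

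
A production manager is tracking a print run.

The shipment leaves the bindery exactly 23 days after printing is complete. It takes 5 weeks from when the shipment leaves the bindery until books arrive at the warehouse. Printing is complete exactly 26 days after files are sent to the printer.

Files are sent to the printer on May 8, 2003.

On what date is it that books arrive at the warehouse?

Files are sent to the printer: May 8, 2003.
Printing is complete: May 8, 2003 + 26 days = Jun 3, 2003.
The shipment leaves the bindery: Jun 3, 2003 + 23 days = Jun 26, 2003.
Books arrive at the warehouse: Jun 26, 2003 + 5 weeks = Jul 31, 2003.

Jul 31, 2003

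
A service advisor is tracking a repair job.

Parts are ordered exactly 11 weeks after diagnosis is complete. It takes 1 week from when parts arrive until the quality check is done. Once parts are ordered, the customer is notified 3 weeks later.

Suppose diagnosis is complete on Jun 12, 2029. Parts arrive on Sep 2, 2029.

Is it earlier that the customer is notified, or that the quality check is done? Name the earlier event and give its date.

The quality check is done — Sep 9, 2029

Diagnosis is complete: Jun 12, 2029.
Parts are ordered: Jun 12, 2029 + 11 weeks = Aug 28, 2029.
The customer is notified: Aug 28, 2029 + 3 weeks = Sep 18, 2029.
Parts arrive: Sep 2, 2029.
The quality check is done: Sep 2, 2029 + 1 week = Sep 9, 2029.
Comparing: the customer is notified on Sep 18, 2029 vs the quality check is done on Sep 9, 2029. Earlier: the quality check is done.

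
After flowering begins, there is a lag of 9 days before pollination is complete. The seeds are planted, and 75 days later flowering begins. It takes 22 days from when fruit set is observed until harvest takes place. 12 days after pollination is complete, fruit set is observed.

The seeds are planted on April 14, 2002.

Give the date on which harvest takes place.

The seeds are planted: Apr 14, 2002.
Flowering begins: Apr 14, 2002 + 75 days = Jun 28, 2002.
Pollination is complete: Jun 28, 2002 + 9 days = Jul 7, 2002.
Fruit set is observed: Jul 7, 2002 + 12 days = Jul 19, 2002.
Harvest takes place: Jul 19, 2002 + 22 days = Aug 10, 2002.

August 10, 2002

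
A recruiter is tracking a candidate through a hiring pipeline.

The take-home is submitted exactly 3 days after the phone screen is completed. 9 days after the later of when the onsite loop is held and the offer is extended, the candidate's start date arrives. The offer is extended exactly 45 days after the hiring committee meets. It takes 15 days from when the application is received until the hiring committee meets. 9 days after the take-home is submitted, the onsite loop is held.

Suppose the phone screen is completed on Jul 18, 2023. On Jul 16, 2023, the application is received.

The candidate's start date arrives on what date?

The phone screen is completed: Jul 18, 2023.
The take-home is submitted: Jul 18, 2023 + 3 days = Jul 21, 2023.
The onsite loop is held: Jul 21, 2023 + 9 days = Jul 30, 2023.
The application is received: Jul 16, 2023.
The hiring committee meets: Jul 16, 2023 + 15 days = Jul 31, 2023.
The offer is extended: Jul 31, 2023 + 45 days = Sep 14, 2023.
Both prerequisites met — the onsite loop is held (Jul 30, 2023), the offer is extended (Sep 14, 2023); the later is Sep 14, 2023.
The candidate's start date arrives: Sep 14, 2023 + 9 days = Sep 23, 2023.

Sep 23, 2023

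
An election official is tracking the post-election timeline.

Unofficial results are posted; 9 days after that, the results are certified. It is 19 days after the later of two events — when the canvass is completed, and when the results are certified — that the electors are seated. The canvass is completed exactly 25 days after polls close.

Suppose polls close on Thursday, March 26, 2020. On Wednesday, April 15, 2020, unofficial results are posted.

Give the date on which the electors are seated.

Polls close: Mar 26, 2020.
The canvass is completed: Mar 26, 2020 + 25 days = Apr 20, 2020.
Unofficial results are posted: Apr 15, 2020.
The results are certified: Apr 15, 2020 + 9 days = Apr 24, 2020.
Both prerequisites met — the canvass is completed (Apr 20, 2020), the results are certified (Apr 24, 2020); the later is Apr 24, 2020.
The electors are seated: Apr 24, 2020 + 19 days = May 13, 2020.

Wednesday, May 13, 2020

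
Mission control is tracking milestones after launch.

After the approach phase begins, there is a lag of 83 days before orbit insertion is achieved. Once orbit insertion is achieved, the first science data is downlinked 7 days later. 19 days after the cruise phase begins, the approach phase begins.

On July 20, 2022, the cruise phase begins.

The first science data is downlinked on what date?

The cruise phase begins: Jul 20, 2022.
The approach phase begins: Jul 20, 2022 + 19 days = Aug 8, 2022.
Orbit insertion is achieved: Aug 8, 2022 + 83 days = Oct 30, 2022.
The first science data is downlinked: Oct 30, 2022 + 7 days = Nov 6, 2022.

November 6, 2022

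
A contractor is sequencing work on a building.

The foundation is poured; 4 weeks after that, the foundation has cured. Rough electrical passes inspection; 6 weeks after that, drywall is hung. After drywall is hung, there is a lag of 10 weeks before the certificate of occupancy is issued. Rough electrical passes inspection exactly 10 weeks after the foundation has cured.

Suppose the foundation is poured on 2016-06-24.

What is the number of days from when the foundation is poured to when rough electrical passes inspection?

98 days

Causal path: the foundation is poured → the foundation has cured → rough electrical passes inspection.
Total delay along the path: 4 + 10 weeks = 14 weeks = 98 days.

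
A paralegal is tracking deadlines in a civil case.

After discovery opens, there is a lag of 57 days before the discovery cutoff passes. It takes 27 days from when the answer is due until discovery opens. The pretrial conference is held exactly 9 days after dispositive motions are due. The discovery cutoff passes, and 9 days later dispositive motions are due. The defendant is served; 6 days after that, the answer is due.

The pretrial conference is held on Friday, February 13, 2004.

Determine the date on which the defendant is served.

The pretrial conference is held: Feb 13, 2004.
Dispositive motions are due: Feb 13, 2004 − 9 days = Feb 4, 2004.
The discovery cutoff passes: Feb 4, 2004 − 9 days = Jan 26, 2004.
Discovery opens: Jan 26, 2004 − 57 days = Nov 30, 2003.
The answer is due: Nov 30, 2003 − 27 days = Nov 3, 2003.
The defendant is served: Nov 3, 2003 − 6 days = Oct 28, 2003.

Tuesday, October 28, 2003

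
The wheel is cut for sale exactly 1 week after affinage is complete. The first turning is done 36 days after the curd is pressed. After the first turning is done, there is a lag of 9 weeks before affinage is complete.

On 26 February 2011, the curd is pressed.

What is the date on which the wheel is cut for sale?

12 June 2011

The curd is pressed: Feb 26, 2011.
The first turning is done: Feb 26, 2011 + 36 days = Apr 3, 2011.
Affinage is complete: Apr 3, 2011 + 9 weeks = Jun 5, 2011.
The wheel is cut for sale: Jun 5, 2011 + 1 week = Jun 12, 2011.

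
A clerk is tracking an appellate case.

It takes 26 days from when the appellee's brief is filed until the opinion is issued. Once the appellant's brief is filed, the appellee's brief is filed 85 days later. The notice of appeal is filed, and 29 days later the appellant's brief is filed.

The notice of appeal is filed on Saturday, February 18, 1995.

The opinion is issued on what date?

Saturday, July 8, 1995

The notice of appeal is filed: Feb 18, 1995.
The appellant's brief is filed: Feb 18, 1995 + 29 days = Mar 19, 1995.
The appellee's brief is filed: Mar 19, 1995 + 85 days = Jun 12, 1995.
The opinion is issued: Jun 12, 1995 + 26 days = Jul 8, 1995.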